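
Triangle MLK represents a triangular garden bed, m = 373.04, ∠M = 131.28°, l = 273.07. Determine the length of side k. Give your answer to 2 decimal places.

Law of sines: sin L = l·sin M/m ≈ 0.55010.
Since m ≥ l, only the acute value applies: ∠L ≈ 33.37°.
Then ∠K = 180° − ∠M − ∠L ≈ 15.35°.
Law of sines gives k = m·sin K/sin M ≈ 131.37.

131.37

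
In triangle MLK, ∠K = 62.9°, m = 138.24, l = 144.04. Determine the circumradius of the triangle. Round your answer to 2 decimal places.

82.77

By the law of cosines, k² = m² + l² − 2·m·l·cos K = 21716, so k ≈ 147.36.
Area = ½·m·l·sin K ≈ 8863.
Circumradius = k/(2 sin K) ≈ 82.769.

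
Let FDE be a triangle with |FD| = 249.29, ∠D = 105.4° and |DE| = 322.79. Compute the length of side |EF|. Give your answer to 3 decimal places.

By the law of cosines, |EF|² = |FD|² + |DE|² − 2·|FD|·|DE|·cos D = 2.0908e+05, so |EF| ≈ 457.25.

457.249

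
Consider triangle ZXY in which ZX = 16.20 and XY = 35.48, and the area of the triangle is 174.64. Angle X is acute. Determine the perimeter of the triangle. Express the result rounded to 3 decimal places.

76.344

From area = ½·ZX·XY·sin X, we get sin X = 2·area/(ZX·XY) ≈ 0.60768.
Taking the acute solution, ∠X ≈ 37.42°.
Law of cosines then gives YZ ≈ 24.664.
Perimeter = 35.48 + 24.664 + 16.2 = 76.344.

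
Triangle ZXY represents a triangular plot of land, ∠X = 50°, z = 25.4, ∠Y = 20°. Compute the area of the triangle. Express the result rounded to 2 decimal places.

89.94

The third angle is ∠Z = 180° − ∠X − ∠Y = 110.00°.
Law of sines: x = z·sin X/sin Z ≈ 20.706.
Law of sines: y = z·sin Y/sin Z ≈ 9.2448.
Area = ½·z·x·sin Y ≈ 89.941.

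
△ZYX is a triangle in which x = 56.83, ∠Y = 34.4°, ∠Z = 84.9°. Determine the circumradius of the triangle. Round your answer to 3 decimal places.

The third angle is ∠X = 180° − ∠Z − ∠Y = 60.70°.
Law of sines: z = x·sin Z/sin X ≈ 64.909.
Law of sines: y = x·sin Y/sin X ≈ 36.817.
Circumradius = x/(2 sin X) ≈ 32.583.

R ≈ 32.583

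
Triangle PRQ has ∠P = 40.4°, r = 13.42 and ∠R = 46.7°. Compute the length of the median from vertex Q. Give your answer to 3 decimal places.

m_Q ≈ 8.756

The third angle is ∠Q = 180° − ∠P − ∠R = 92.90°.
Law of sines: p = r·sin P/sin R ≈ 11.951.
Law of sines: q = r·sin Q/sin R ≈ 18.416.
Median from Q: ½√(2·p² + 2·r² − q²) ≈ 8.7564.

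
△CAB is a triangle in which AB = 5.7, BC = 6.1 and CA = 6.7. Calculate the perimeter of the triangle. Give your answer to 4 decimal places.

perimeter ≈ 18.5000

Perimeter = 5.7 + 6.1 + 6.7 = 18.5.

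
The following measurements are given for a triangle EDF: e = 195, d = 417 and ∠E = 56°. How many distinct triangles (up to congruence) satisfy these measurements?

d·sin E = 417·sin(56°) ≈ 345.7.
Since e = 195 < 345.7 = d sin E, no triangle exists.

0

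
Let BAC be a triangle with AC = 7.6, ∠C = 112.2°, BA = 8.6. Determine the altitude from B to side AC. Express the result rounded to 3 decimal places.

Law of sines: sin B = AC·sin C/BA ≈ 0.81821.
Since BA ≥ AC, only the acute value applies: ∠B ≈ 54.91°.
Then ∠A = 180° − ∠C − ∠B ≈ 12.89°.
Law of sines gives CB = BA·sin A/sin C ≈ 2.0727.
Area = ½·BA·AC·sin A ≈ 7.2924.
The altitude from B has length 2·area/AC ≈ 1.9191.

1.919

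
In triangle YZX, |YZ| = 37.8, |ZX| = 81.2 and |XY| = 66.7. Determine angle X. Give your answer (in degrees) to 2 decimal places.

By the law of cosines, cos X = (|ZX|² + |XY|² − |YZ|²) / (2·|ZX|·|XY|) ≈ 0.88750, so ∠X ≈ 27.44°.

27.44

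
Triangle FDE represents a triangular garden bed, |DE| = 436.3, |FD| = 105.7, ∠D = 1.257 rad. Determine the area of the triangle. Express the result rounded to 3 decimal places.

21932.479

Area = ½·|FD|·|DE|·sin D ≈ 21932.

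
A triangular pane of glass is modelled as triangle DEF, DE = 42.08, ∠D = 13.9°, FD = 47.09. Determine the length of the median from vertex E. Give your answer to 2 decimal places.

m_E ≈ 20.04

By the law of cosines, EF² = FD² + DE² − 2·FD·DE·cos D = 141.15, so EF ≈ 11.881.
Median from E: ½√(2·DE² + 2·EF² − FD²) ≈ 20.039.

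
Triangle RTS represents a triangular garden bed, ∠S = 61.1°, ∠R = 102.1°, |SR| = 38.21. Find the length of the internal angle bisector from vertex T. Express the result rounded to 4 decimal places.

The third angle is ∠T = 180° − ∠S − ∠R = 16.80°.
Law of sines: |TS| = |SR|·sin R/sin T ≈ 129.26.
Law of sines: |RT| = |SR|·sin S/sin T ≈ 115.74.
The bisector from T has length 2·|RT|·|TS|·cos(∠T/2)/(|RT|+|TS|) ≈ 120.82.

t_T ≈ 120.8161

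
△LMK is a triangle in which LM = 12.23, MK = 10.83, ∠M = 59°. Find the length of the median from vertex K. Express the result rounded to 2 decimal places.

m_K ≈ 9.30

By the law of cosines, KL² = LM² + MK² − 2·LM·MK·cos M = 130.43, so KL ≈ 11.42.
Median from K: ½√(2·MK² + 2·KL² − LM²) ≈ 9.2986.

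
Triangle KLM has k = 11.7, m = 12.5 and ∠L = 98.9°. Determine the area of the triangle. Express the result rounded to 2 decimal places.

72.24

Area = ½·m·k·sin L ≈ 72.245.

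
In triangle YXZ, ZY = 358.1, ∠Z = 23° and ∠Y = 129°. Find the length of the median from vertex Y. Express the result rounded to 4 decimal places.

m_Y ≈ 143.8149

The third angle is ∠X = 180° − ∠Z − ∠Y = 28.00°.
Law of sines: XZ = ZY·sin Y/sin X ≈ 592.79.
Law of sines: YX = ZY·sin Z/sin X ≈ 298.04.
Median from Y: ½√(2·ZY² + 2·YX² − XZ²) ≈ 143.81.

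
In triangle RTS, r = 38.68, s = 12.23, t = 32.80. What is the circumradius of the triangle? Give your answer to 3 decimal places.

By the law of cosines, cos R = (t² + s² − r²) / (2·t·s) ≈ -0.33745, so ∠R ≈ 109.72°.
Circumradius = r/(2 sin R) ≈ 20.545.

20.545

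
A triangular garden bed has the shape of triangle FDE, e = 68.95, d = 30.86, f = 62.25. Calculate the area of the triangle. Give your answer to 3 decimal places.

Semiperimeter s = (62.25 + 30.86 + 68.95)/2 = 81.03.
Heron's formula: area = √(81.03·18.78·50.17·12.08) ≈ 960.34.

area ≈ 960.343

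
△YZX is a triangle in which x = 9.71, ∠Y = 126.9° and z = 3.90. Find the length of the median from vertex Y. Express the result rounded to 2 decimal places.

By the law of cosines, y² = z² + x² − 2·z·x·cos Y = 154.97, so y ≈ 12.449.
Median from Y: ½√(2·z² + 2·x² − y²) ≈ 4.0006.

4.00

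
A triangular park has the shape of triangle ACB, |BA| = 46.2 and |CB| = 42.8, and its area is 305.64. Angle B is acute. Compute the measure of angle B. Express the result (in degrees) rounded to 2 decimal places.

From area = ½·|CB|·|BA|·sin B, we get sin B = 2·area/(|CB|·|BA|) ≈ 0.30914.
Taking the acute solution, ∠B ≈ 18.01°.

18.01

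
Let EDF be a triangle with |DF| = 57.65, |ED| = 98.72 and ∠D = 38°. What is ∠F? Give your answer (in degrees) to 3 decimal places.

By the law of cosines, |FE|² = |ED|² + |DF|² − 2·|ED|·|DF|·cos D = 4099.7, so |FE| ≈ 64.029.
Law of cosines again: cos F = (|DF|² + |FE|² − |ED|²)/(2·|DF|·|FE|) ≈ -0.31458, so ∠F ≈ 108.34°.

108.336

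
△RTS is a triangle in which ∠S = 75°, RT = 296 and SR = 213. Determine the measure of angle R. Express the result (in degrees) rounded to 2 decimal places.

Law of sines: sin T = SR·sin S/RT ≈ 0.69508.
Since RT ≥ SR, only the acute value applies: ∠T ≈ 44.03°.
Then ∠R = 180° − ∠S − ∠T ≈ 60.97°.

∠R ≈ 60.97°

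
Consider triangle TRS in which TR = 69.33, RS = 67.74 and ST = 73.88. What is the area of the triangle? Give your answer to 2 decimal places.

area ≈ 2131.97

Semiperimeter s = (67.74 + 73.88 + 69.33)/2 = 105.47.
Heron's formula: area = √(105.47·37.735·31.595·36.145) ≈ 2132.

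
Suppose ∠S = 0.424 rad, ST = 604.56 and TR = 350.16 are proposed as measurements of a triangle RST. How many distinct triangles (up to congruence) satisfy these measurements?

ST·sin S = 604.56·sin(0.424 rad) ≈ 248.7.
Since ST sin S < TR < ST (248.7 < 350.16 < 604.56), two triangles exist.

2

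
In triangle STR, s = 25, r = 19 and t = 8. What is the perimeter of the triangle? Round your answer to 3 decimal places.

Perimeter = 25 + 8 + 19 = 52.

perimeter ≈ 52.000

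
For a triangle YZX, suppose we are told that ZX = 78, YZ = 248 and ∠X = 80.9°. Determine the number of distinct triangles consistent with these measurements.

1

ZX·sin X = 78·sin(80.9°) ≈ 77.02.
Since YZ ≥ ZX, exactly one triangle exists.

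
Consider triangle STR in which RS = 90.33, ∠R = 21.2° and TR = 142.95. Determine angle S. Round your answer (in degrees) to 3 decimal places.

129.719

By the law of cosines, ST² = TR² + RS² − 2·TR·RS·cos R = 4516.6, so ST ≈ 67.206.
Law of cosines again: cos S = (RS² + ST² − TR²)/(2·RS·ST) ≈ -0.63902, so ∠S ≈ 129.72°.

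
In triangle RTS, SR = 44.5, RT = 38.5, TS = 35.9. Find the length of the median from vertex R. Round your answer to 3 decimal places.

Median from R: ½√(2·SR² + 2·RT² − TS²) ≈ 37.537.

m_R ≈ 37.537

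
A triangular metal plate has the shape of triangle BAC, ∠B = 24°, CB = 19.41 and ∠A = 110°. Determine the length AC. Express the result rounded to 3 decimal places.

8.401

The third angle is ∠C = 180° − ∠B − ∠A = 46.00°.
Law of sines: AC = CB·sin B/sin A ≈ 8.4014.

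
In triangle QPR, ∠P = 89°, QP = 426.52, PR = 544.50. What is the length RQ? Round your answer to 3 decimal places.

685.779

By the law of cosines, RQ² = QP² + PR² − 2·QP·PR·cos P = 4.7029e+05, so RQ ≈ 685.78.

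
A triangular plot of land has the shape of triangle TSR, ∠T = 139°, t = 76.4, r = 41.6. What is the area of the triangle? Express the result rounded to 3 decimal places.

area ≈ 545.337

Law of sines: sin R = r·sin T/t ≈ 0.35723.
Since t ≥ r, only the acute value applies: ∠R ≈ 20.93°.
Then ∠S = 180° − ∠T − ∠R ≈ 20.07°.
Law of sines gives s = t·sin S/sin T ≈ 39.963.
Area = ½·t·r·sin S ≈ 545.34.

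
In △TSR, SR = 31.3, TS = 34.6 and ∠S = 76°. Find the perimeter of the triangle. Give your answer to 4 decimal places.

perimeter ≈ 106.5553

By the law of cosines, RT² = TS² + SR² − 2·TS·SR·cos S = 1652.9, so RT ≈ 40.655.
Semiperimeter s = (31.3+40.655+34.6)/2 = 53.278.
Perimeter = 31.3 + 40.655 + 34.6 = 106.56.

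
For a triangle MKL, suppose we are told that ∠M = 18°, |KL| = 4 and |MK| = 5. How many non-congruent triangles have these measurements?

|MK|·sin M = 5·sin(18°) ≈ 1.545.
Since |MK| sin M < |KL| < |MK| (1.545 < 4 < 5), two triangles exist.

2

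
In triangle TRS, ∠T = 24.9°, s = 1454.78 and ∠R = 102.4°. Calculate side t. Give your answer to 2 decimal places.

770.00

The third angle is ∠S = 180° − ∠T − ∠R = 52.70°.
Law of sines: t = s·sin T/sin S ≈ 770.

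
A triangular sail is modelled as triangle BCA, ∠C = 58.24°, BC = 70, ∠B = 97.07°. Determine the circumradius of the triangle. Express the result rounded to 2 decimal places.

R ≈ 83.79

The third angle is ∠A = 180° − ∠B − ∠C = 24.69°.
Law of sines: CA = BC·sin B/sin A ≈ 166.31.
Law of sines: AB = BC·sin C/sin A ≈ 142.49.
Circumradius = BC/(2 sin A) ≈ 83.79.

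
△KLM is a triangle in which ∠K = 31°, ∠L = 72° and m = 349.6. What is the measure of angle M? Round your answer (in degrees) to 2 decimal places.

∠M ≈ 77.00°

The third angle is ∠M = 180° − ∠K − ∠L = 77.00°.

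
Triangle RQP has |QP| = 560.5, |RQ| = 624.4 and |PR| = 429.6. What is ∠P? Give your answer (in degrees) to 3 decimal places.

By the law of cosines, cos P = (|QP|² + |PR|² − |RQ|²) / (2·|QP|·|PR|) ≈ 0.22601, so ∠P ≈ 76.94°.

76.938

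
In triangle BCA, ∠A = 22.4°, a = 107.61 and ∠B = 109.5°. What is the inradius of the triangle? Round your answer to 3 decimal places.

The third angle is ∠C = 180° − ∠A − ∠B = 48.10°.
Law of sines: b = a·sin B/sin A ≈ 266.19.
Law of sines: c = a·sin C/sin A ≈ 210.19.
Area = ½·a·b·sin C ≈ 10660.
Semiperimeter s = (266.19+210.19+107.61)/2 = 291.99.
Inradius = area/s = 10660/291.99 ≈ 36.509.

36.509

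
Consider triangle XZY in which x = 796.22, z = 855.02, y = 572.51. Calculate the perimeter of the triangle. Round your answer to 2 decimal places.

Perimeter = 796.22 + 855.02 + 572.51 = 2223.8.

2223.75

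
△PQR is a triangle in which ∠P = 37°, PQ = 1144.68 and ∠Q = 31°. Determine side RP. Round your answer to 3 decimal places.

The third angle is ∠R = 180° − ∠P − ∠Q = 112.00°.
Law of sines: RP = PQ·sin Q/sin R ≈ 635.85.

635.854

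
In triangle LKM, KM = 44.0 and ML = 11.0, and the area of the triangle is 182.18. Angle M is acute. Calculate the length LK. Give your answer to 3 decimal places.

From area = ½·KM·ML·sin M, we get sin M = 2·area/(KM·ML) ≈ 0.75281.
Taking the acute solution, ∠M ≈ 48.83°.
Law of cosines then gives LK ≈ 37.681.

37.681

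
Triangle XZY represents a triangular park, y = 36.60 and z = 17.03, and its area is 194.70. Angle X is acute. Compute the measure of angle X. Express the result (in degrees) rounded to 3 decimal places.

From area = ½·z·y·sin X, we get sin X = 2·area/(z·y) ≈ 0.62474.
Taking the acute solution, ∠X ≈ 38.66°.

∠X ≈ 38.663°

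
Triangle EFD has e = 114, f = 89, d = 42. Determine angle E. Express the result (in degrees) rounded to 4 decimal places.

116.2880

By the law of cosines, cos E = (f² + d² − e²) / (2·f·d) ≈ -0.44288, so ∠E ≈ 116.29°.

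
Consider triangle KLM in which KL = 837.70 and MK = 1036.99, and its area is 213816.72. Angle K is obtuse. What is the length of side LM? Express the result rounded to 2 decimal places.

From area = ½·MK·KL·sin K, we get sin K = 2·area/(MK·KL) ≈ 0.49228.
Taking the obtuse solution, ∠K ≈ 150.51°.
Law of cosines then gives LM ≈ 1813.7.

1813.66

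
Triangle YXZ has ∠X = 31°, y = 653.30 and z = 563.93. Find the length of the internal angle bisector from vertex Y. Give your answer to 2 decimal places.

By the law of cosines, x² = z² + y² − 2·z·y·cos X = 1.1323e+05, so x ≈ 336.5.
Law of cosines again: cos Y = (x² + z² − y²)/(2·x·z) ≈ 0.01172, so ∠Y ≈ 89.33°.
The bisector from Y has length 2·x·z·cos(∠Y/2)/(x+z) ≈ 299.78.

t_Y ≈ 299.78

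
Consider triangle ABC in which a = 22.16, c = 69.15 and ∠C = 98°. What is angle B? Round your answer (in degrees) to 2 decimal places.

Law of sines: sin A = a·sin C/c ≈ 0.31734.
Since c ≥ a, only the acute value applies: ∠A ≈ 18.50°.
Then ∠B = 180° − ∠C − ∠A ≈ 63.50°.

∠B ≈ 63.50°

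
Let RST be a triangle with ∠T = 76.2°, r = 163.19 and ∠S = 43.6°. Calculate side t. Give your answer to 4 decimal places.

182.6293

The third angle is ∠R = 180° − ∠S − ∠T = 60.20°.
Law of sines: t = r·sin T/sin R ≈ 182.63.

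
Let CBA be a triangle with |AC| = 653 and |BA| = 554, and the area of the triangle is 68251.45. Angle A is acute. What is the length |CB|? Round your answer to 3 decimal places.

From area = ½·|BA|·|AC|·sin A, we get sin A = 2·area/(|BA|·|AC|) ≈ 0.37733.
Taking the acute solution, ∠A ≈ 0.387 rad.
Law of cosines then gives |CB| ≈ 251.56.

251.563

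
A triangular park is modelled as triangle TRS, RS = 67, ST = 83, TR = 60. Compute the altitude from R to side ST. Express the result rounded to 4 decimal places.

h_R ≈ 47.8912

Semiperimeter s = (67 + 83 + 60)/2 = 105.
Heron's formula: area = √(105·38·22·45) ≈ 1987.5.
The altitude from R has length 2·area/ST ≈ 47.891.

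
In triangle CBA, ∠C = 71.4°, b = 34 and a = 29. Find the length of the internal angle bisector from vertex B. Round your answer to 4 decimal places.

28.0686

By the law of cosines, c² = b² + a² − 2·b·a·cos C = 1368, so c ≈ 36.987.
Law of cosines again: cos B = (a² + c² − b²)/(2·a·c) ≈ 0.49086, so ∠B ≈ 60.60°.
The bisector from B has length 2·a·c·cos(∠B/2)/(a+c) ≈ 28.069.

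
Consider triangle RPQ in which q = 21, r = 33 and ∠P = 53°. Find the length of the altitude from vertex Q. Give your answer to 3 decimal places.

By the law of cosines, p² = q² + r² − 2·q·r·cos P = 695.88, so p ≈ 26.38.
Area = ½·q·r·sin P ≈ 276.73.
The altitude from Q has length 2·area/q ≈ 26.355.

26.355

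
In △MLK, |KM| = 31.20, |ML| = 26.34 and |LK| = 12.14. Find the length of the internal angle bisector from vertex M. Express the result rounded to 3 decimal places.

t_M ≈ 28.022

By the law of cosines, cos M = (|KM|² + |ML|² − |LK|²) / (2·|KM|·|ML|) ≈ 0.92470, so ∠M ≈ 22.38°.
The bisector from M has length 2·|KM|·|ML|·cos(∠M/2)/(|KM|+|ML|) ≈ 28.022.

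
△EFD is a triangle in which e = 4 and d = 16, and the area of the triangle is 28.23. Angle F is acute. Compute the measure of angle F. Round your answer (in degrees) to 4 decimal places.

From area = ½·d·e·sin F, we get sin F = 2·area/(d·e) ≈ 0.88219.
Taking the acute solution, ∠F ≈ 61.91°.

61.9074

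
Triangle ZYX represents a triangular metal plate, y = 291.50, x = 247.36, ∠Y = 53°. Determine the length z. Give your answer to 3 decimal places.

363.215

Law of sines: sin X = x·sin Y/y ≈ 0.67770.
Since y ≥ x, only the acute value applies: ∠X ≈ 42.66°.
Then ∠Z = 180° − ∠Y − ∠X ≈ 84.34°.
Law of sines gives z = y·sin Z/sin Y ≈ 363.22.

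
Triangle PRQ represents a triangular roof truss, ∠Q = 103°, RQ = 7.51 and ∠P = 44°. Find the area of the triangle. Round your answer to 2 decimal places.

21.54

The third angle is ∠R = 180° − ∠Q − ∠P = 33.00°.
Law of sines: QP = RQ·sin R/sin P ≈ 5.8881.
Law of sines: PR = RQ·sin Q/sin P ≈ 10.534.
Area = ½·RQ·QP·sin Q ≈ 21.543.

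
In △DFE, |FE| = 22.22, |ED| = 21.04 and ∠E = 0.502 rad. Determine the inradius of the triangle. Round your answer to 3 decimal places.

By the law of cosines, |DF|² = |FE|² + |ED|² − 2·|FE|·|ED|·cos E = 116.75, so |DF| ≈ 10.805.
Area = ½·|FE|·|ED|·sin E ≈ 112.48.
Semiperimeter s = (22.22+21.04+10.805)/2 = 27.033.
Inradius = area/s = 112.48/27.033 ≈ 4.1608.

r ≈ 4.161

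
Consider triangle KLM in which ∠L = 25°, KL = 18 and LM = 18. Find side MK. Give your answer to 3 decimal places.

7.792

By the law of cosines, MK² = KL² + LM² − 2·KL·LM·cos L = 60.713, so MK ≈ 7.7918.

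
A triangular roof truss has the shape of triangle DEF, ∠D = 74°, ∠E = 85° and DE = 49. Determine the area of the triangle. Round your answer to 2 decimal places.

3207.89

The third angle is ∠F = 180° − ∠D − ∠E = 21.00°.
Law of sines: EF = DE·sin D/sin F ≈ 131.43.
Law of sines: FD = DE·sin E/sin F ≈ 136.21.
Area = ½·DE·EF·sin E ≈ 3207.9.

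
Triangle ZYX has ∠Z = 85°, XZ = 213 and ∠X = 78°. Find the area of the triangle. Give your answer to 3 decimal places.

area ≈ 75603.603

The third angle is ∠Y = 180° − ∠X − ∠Z = 17.00°.
Law of sines: YX = XZ·sin Z/sin Y ≈ 725.75.
Law of sines: ZY = XZ·sin X/sin Y ≈ 712.6.
Area = ½·XZ·YX·sin X ≈ 75604.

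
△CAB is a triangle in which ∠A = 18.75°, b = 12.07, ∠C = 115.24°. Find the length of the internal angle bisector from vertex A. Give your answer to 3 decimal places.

The third angle is ∠B = 180° − ∠C − ∠A = 46.01°.
Law of sines: c = b·sin C/sin B ≈ 15.175.
Law of sines: a = b·sin A/sin B ≈ 5.3926.
The bisector from A has length 2·b·c·cos(∠A/2)/(b+c) ≈ 13.266.

t_A ≈ 13.266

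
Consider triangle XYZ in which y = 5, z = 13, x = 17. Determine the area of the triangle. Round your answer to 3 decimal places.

area ≈ 22.185

Semiperimeter s = (17 + 5 + 13)/2 = 17.5.
Heron's formula: area = √(17.5·0.5·12.5·4.5) ≈ 22.185.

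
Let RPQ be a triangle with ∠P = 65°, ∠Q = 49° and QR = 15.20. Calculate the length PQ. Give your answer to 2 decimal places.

The third angle is ∠R = 180° − ∠P − ∠Q = 66.00°.
Law of sines: PQ = QR·sin R/sin P ≈ 15.321.

15.32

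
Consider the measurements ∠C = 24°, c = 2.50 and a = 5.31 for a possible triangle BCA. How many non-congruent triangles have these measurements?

2

a·sin C = 5.31·sin(24°) ≈ 2.16.
Since a sin C < c < a (2.16 < 2.50 < 5.31), two triangles exist.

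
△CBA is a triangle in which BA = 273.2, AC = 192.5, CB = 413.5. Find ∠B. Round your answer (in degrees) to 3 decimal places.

∠B ≈ 22.615°

By the law of cosines, cos B = (CB² + BA² − AC²) / (2·CB·BA) ≈ 0.92311, so ∠B ≈ 22.61°.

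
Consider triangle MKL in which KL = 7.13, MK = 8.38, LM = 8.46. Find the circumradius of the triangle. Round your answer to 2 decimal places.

R ≈ 4.65

By the law of cosines, cos M = (LM² + MK² − KL²) / (2·LM·MK) ≈ 0.64151, so ∠M ≈ 50.10°.
Circumradius = KL/(2 sin M) ≈ 4.6473.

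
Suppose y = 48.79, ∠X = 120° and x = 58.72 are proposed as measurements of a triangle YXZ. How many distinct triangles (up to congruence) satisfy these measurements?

y·sin X = 48.79·sin(120°) ≈ 42.25.
Since ∠X is not acute, a triangle exists only if x > y; here x > y, so there is exactly one triangle.

1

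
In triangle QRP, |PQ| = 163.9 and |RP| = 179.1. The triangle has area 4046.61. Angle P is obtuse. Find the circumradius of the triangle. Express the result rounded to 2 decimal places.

615.99

From area = ½·|RP|·|PQ|·sin P, we get sin P = 2·area/(|RP|·|PQ|) ≈ 0.27571.
Taking the obtuse solution, ∠P ≈ 2.862 rad.
Law of cosines then gives |QR| ≈ 339.67.
Circumradius = |QR|/(2 sin P) ≈ 615.99.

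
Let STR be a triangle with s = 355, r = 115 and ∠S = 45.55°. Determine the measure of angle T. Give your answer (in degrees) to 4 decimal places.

∠T ≈ 121.0793°

Law of sines: sin R = r·sin S/s ≈ 0.23125.
Since s ≥ r, only the acute value applies: ∠R ≈ 13.37°.
Then ∠T = 180° − ∠S − ∠R ≈ 121.08°.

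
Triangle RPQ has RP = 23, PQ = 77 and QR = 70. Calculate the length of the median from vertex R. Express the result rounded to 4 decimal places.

m_R ≈ 35.1034

Median from R: ½√(2·QR² + 2·RP² − PQ²) ≈ 35.103.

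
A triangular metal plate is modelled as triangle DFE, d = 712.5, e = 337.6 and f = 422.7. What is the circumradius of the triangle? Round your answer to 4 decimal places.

R ≈ 541.7125

By the law of cosines, cos D = (f² + e² − d²) / (2·f·e) ≈ -0.75334, so ∠D ≈ 138.88°.
Circumradius = d/(2 sin D) ≈ 541.71.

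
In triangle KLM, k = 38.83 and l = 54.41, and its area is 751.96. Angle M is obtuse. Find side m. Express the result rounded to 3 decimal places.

86.232

From area = ½·k·l·sin M, we get sin M = 2·area/(k·l) ≈ 0.71183.
Taking the obtuse solution, ∠M ≈ 134.62°.
Law of cosines then gives m ≈ 86.232.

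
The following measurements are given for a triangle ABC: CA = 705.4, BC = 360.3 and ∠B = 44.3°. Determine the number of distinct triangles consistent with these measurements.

1

BC·sin B = 360.3·sin(44.3°) ≈ 251.6.
Since CA ≥ BC, exactly one triangle exists.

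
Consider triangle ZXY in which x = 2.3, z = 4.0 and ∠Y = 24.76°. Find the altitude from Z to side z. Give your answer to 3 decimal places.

By the law of cosines, y² = z² + x² − 2·z·x·cos Y = 4.5815, so y ≈ 2.1404.
Area = ½·z·x·sin Y ≈ 1.9266.
The altitude from Z has length 2·area/z ≈ 0.96328.

0.963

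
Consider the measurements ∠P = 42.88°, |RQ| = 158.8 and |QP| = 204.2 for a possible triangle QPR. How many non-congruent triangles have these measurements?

2

|QP|·sin P = 204.2·sin(42.88°) ≈ 139.
Since |QP| sin P < |RQ| < |QP| (139 < 158.8 < 204.2), two triangles exist.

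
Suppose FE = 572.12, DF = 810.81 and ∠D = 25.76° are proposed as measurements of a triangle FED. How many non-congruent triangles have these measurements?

DF·sin D = 810.81·sin(25.76°) ≈ 352.4.
Since DF sin D < FE < DF (352.4 < 572.12 < 810.81), two triangles exist.

2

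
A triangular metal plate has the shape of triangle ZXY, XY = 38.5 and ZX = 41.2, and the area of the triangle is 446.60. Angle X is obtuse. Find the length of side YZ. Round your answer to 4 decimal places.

76.1663

From area = ½·ZX·XY·sin X, we get sin X = 2·area/(ZX·XY) ≈ 0.56311.
Taking the obtuse solution, ∠X ≈ 145.73°.
Law of cosines then gives YZ ≈ 76.166.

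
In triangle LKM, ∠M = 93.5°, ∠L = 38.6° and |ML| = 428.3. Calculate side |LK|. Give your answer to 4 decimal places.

The third angle is ∠K = 180° − ∠M − ∠L = 47.90°.
Law of sines: |LK| = |ML|·sin M/sin K ≈ 576.17.

576.1658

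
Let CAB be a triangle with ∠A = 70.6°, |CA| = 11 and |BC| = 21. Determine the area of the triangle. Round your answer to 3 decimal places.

113.672

Law of sines: sin B = |CA|·sin A/|BC| ≈ 0.49407.
Since |BC| ≥ |CA|, only the acute value applies: ∠B ≈ 29.61°.
Then ∠C = 180° − ∠A − ∠B ≈ 79.79°.
Law of sines gives |AB| = |BC|·sin C/sin A ≈ 21.912.
Area = ½·|BC|·|CA|·sin C ≈ 113.67.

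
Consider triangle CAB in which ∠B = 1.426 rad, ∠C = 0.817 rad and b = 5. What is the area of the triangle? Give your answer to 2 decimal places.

The third angle is ∠A = π − ∠B − ∠C = 0.899 rad.
Law of sines: c = b·sin C/sin B ≈ 3.684.
Law of sines: a = b·sin A/sin B ≈ 3.9536.
Area = ½·b·c·sin A ≈ 7.2064.

area ≈ 7.21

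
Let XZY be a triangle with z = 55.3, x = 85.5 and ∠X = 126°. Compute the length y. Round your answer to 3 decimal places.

Law of sines: sin Z = z·sin X/x ≈ 0.52326.
Since x ≥ z, only the acute value applies: ∠Z ≈ 31.55°.
Then ∠Y = 180° − ∠X − ∠Z ≈ 22.45°.
Law of sines gives y = x·sin Y/sin X ≈ 40.356.

40.356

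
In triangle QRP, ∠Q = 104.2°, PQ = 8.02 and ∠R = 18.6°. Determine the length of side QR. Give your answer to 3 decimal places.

21.135

The third angle is ∠P = 180° − ∠Q − ∠R = 57.20°.
Law of sines: QR = PQ·sin P/sin R ≈ 21.135.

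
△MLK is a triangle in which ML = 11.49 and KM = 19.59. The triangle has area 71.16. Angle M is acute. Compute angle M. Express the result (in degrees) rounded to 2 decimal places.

From area = ½·KM·ML·sin M, we get sin M = 2·area/(KM·ML) ≈ 0.63228.
Taking the acute solution, ∠M ≈ 39.22°.

39.22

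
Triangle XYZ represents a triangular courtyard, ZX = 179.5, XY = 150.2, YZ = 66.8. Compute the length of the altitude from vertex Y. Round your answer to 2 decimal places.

Semiperimeter s = (66.8 + 179.5 + 150.2)/2 = 198.25.
Heron's formula: area = √(198.25·131.45·18.75·48.05) ≈ 4845.5.
The altitude from Y has length 2·area/ZX ≈ 53.988.

h_Y ≈ 53.99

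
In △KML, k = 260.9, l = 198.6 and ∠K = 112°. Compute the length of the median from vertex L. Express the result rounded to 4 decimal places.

173.9872

Law of sines: sin L = l·sin K/k ≈ 0.70578.
Since k ≥ l, only the acute value applies: ∠L ≈ 44.89°.
Then ∠M = 180° − ∠K − ∠L ≈ 23.11°.
Law of sines gives m = k·sin M/sin K ≈ 110.43.
Median from L: ½√(2·k² + 2·m² − l²) ≈ 173.99.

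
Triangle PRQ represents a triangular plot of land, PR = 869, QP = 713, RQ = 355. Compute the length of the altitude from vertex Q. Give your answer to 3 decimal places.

282.862

Semiperimeter s = (355 + 713 + 869)/2 = 968.5.
Heron's formula: area = √(968.5·613.5·255.5·99.5) ≈ 1.229e+05.
The altitude from Q has length 2·area/PR ≈ 282.86.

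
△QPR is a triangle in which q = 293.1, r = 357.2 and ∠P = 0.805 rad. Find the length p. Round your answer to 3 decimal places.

261.474

By the law of cosines, p² = r² + q² − 2·r·q·cos P = 68368, so p ≈ 261.47.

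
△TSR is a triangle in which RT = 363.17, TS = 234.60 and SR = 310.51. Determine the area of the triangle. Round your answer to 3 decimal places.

area ≈ 36093.034

Semiperimeter s = (310.51 + 363.17 + 234.6)/2 = 454.14.
Heron's formula: area = √(454.14·143.63·90.97·219.54) ≈ 36093.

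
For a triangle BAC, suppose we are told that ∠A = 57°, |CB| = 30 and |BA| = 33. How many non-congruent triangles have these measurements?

|BA|·sin A = 33·sin(57°) ≈ 27.68.
Since |BA| sin A < |CB| < |BA| (27.68 < 30 < 33), two triangles exist.

2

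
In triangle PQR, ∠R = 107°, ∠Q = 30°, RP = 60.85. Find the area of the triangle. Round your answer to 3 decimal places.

area ≈ 2414.909

The third angle is ∠P = 180° − ∠Q − ∠R = 43.00°.
Law of sines: QR = RP·sin P/sin Q ≈ 82.999.
Law of sines: PQ = RP·sin R/sin Q ≈ 116.38.
Area = ½·RP·QR·sin R ≈ 2414.9.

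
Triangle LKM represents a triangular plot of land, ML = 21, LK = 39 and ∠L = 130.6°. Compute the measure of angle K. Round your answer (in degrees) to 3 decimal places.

By the law of cosines, KM² = ML² + LK² − 2·ML·LK·cos L = 3028, so KM ≈ 55.027.
Law of cosines again: cos K = (LK² + KM² − ML²)/(2·LK·KM) ≈ 0.95710, so ∠K ≈ 16.84°.

∠K ≈ 16.844°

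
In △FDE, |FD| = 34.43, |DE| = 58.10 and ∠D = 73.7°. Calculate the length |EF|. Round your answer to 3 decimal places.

By the law of cosines, |EF|² = |FD|² + |DE|² − 2·|FD|·|DE|·cos D = 3438.2, so |EF| ≈ 58.636.

58.636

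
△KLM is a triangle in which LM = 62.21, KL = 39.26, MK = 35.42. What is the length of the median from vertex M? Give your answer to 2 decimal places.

m_M ≈ 46.66

Median from M: ½√(2·LM² + 2·MK² − KL²) ≈ 46.658.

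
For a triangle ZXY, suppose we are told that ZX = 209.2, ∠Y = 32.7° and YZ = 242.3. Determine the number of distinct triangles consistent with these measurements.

2

YZ·sin Y = 242.3·sin(32.7°) ≈ 130.9.
Since YZ sin Y < ZX < YZ (130.9 < 209.2 < 242.3), two triangles exist.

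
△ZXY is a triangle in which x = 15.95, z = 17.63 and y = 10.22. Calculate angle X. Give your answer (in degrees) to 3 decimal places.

63.487

By the law of cosines, cos X = (y² + z² − x²) / (2·y·z) ≈ 0.44640, so ∠X ≈ 63.49°.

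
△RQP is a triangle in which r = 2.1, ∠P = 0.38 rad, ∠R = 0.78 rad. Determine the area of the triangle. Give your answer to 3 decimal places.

area ≈ 1.066

The third angle is ∠Q = π − ∠P − ∠R = 1.982 rad.
Law of sines: q = r·sin Q/sin R ≈ 2.7376.
Law of sines: p = r·sin P/sin R ≈ 1.1076.
Area = ½·r·q·sin P ≈ 1.0662.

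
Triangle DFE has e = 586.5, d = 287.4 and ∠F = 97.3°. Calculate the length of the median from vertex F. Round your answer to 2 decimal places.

309.74

By the law of cosines, f² = e² + d² − 2·e·d·cos F = 4.6942e+05, so f ≈ 685.14.
Median from F: ½√(2·e² + 2·d² − f²) ≈ 309.74.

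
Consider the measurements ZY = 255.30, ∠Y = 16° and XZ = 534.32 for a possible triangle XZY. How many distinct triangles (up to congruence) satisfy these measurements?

ZY·sin Y = 255.30·sin(16°) ≈ 70.37.
Since XZ ≥ ZY, exactly one triangle exists.

1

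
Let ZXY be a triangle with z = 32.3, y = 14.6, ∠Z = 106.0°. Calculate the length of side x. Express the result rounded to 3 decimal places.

Law of sines: sin Y = y·sin Z/z ≈ 0.43450.
Since z ≥ y, only the acute value applies: ∠Y ≈ 25.75°.
Then ∠X = 180° − ∠Z − ∠Y ≈ 48.25°.
Law of sines gives x = z·sin X/sin Z ≈ 25.067.

25.067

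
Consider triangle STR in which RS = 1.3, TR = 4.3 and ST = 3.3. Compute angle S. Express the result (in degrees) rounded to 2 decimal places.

133.54

By the law of cosines, cos S = (RS² + ST² − TR²) / (2·RS·ST) ≈ -0.68881, so ∠S ≈ 133.54°.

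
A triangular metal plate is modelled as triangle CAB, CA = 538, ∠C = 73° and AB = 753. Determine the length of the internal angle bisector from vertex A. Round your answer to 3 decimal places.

t_A ≈ 532.519

Law of sines: sin B = CA·sin C/AB ≈ 0.68326.
Since AB ≥ CA, only the acute value applies: ∠B ≈ 43.10°.
Then ∠A = 180° − ∠C − ∠B ≈ 63.90°.
Law of sines gives BC = AB·sin A/sin C ≈ 707.12.
The bisector from A has length 2·CA·AB·cos(∠A/2)/(CA+AB) ≈ 532.52.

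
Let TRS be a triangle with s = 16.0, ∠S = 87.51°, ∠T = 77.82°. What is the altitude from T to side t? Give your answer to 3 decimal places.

The third angle is ∠R = 180° − ∠S − ∠T = 14.67°.
Law of sines: t = s·sin T/sin S ≈ 15.655.
Law of sines: r = s·sin R/sin S ≈ 4.0559.
Area = ½·s·t·sin R ≈ 31.716.
The altitude from T has length 2·area/t ≈ 4.052.

h_T ≈ 4.052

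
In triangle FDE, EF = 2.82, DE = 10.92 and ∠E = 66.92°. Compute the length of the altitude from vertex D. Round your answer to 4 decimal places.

By the law of cosines, FD² = DE² + EF² − 2·DE·EF·cos E = 103.06, so FD ≈ 10.152.
Area = ½·DE·EF·sin E ≈ 14.165.
The altitude from D has length 2·area/EF ≈ 10.046.

10.0459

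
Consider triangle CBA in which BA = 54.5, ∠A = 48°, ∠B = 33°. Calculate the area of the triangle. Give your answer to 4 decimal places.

608.5907

The third angle is ∠C = 180° − ∠B − ∠A = 99.00°.
Law of sines: AC = BA·sin B/sin C ≈ 30.053.
Law of sines: CB = BA·sin A/sin C ≈ 41.006.
Area = ½·BA·AC·sin A ≈ 608.59.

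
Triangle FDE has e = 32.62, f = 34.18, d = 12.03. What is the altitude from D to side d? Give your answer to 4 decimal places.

32.5765

Semiperimeter s = (34.18 + 12.03 + 32.62)/2 = 39.415.
Heron's formula: area = √(39.415·5.235·27.385·6.795) ≈ 195.95.
The altitude from D has length 2·area/d ≈ 32.577.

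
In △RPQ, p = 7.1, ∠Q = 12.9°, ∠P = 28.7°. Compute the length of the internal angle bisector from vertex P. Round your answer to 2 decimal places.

t_P ≈ 4.79

The third angle is ∠R = 180° − ∠P − ∠Q = 138.40°.
Law of sines: r = p·sin R/sin P ≈ 9.816.
Law of sines: q = p·sin Q/sin P ≈ 3.3007.
The bisector from P has length 2·q·r·cos(∠P/2)/(q+r) ≈ 4.7861.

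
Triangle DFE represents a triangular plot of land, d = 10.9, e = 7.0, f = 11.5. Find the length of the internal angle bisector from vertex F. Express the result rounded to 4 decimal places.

By the law of cosines, cos F = (e² + d² − f²) / (2·e·d) ≈ 0.23303, so ∠F ≈ 76.52°.
The bisector from F has length 2·e·d·cos(∠F/2)/(e+d) ≈ 6.6938.

6.6938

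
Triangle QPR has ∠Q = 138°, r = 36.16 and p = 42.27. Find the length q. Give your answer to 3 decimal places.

73.253

By the law of cosines, q² = p² + r² − 2·p·r·cos Q = 5366.1, so q ≈ 73.253.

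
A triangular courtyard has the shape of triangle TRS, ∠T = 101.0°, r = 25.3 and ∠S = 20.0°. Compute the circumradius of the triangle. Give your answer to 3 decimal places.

14.758

The third angle is ∠R = 180° − ∠S − ∠T = 59.00°.
Law of sines: t = r·sin T/sin R ≈ 28.974.
Law of sines: s = r·sin S/sin R ≈ 10.095.
Circumradius = r/(2 sin R) ≈ 14.758.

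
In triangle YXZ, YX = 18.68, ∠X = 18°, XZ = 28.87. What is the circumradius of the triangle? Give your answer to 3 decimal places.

By the law of cosines, ZY² = YX² + XZ² − 2·YX·XZ·cos X = 156.63, so ZY ≈ 12.515.
Area = ½·YX·XZ·sin X ≈ 83.325.
Circumradius = ZY/(2 sin X) ≈ 20.25.

R ≈ 20.250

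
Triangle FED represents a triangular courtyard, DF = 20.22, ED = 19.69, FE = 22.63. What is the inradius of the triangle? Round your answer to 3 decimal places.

Semiperimeter s = (19.69 + 20.22 + 22.63)/2 = 31.27.
Heron's formula: area = √(31.27·11.58·11.05·8.64) ≈ 185.93.
Inradius = area/s = 185.93/31.27 ≈ 5.946.

5.946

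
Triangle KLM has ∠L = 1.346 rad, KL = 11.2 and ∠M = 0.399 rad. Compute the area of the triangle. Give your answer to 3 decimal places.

area ≈ 154.999

The third angle is ∠K = π − ∠L − ∠M = 1.397 rad.
Law of sines: LM = KL·sin K/sin M ≈ 28.393.
Law of sines: MK = KL·sin L/sin M ≈ 28.104.
Area = ½·KL·LM·sin L ≈ 155.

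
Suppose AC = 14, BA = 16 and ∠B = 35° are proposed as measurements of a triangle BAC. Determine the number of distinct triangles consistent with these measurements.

2

BA·sin B = 16·sin(35°) ≈ 9.177.
Since BA sin B < AC < BA (9.177 < 14 < 16), two triangles exist.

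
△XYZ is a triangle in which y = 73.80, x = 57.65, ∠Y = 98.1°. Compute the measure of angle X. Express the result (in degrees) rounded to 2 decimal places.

∠X ≈ 50.66°

Law of sines: sin X = x·sin Y/y ≈ 0.77337.
Since y ≥ x, only the acute value applies: ∠X ≈ 50.66°.
Then ∠Z = 180° − ∠Y − ∠X ≈ 31.24°.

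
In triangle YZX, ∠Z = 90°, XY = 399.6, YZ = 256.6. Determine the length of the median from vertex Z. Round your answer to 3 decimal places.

Law of sines: sin X = YZ·sin Z/XY ≈ 0.64214.
Since XY ≥ YZ, only the acute value applies: ∠X ≈ 39.95°.
Then ∠Y = 180° − ∠Z − ∠X ≈ 50.05°.
Law of sines gives ZX = XY·sin Y/sin Z ≈ 306.33.
Median from Z: ½√(2·YZ² + 2·ZX² − XY²) ≈ 199.8.

199.800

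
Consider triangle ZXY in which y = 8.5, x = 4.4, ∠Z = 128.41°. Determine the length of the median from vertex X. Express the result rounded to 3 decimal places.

By the law of cosines, z² = x² + y² − 2·x·y·cos Z = 138.08, so z ≈ 11.751.
Median from X: ½√(2·y² + 2·z² − x²) ≈ 10.016.

10.016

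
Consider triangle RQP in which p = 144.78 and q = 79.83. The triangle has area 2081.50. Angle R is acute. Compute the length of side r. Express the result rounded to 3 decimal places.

From area = ½·q·p·sin R, we get sin R = 2·area/(q·p) ≈ 0.36019.
Taking the acute solution, ∠R ≈ 0.3685 rad.
Law of cosines then gives r ≈ 75.961.

75.961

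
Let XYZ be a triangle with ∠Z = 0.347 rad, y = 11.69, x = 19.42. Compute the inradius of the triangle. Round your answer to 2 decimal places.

By the law of cosines, z² = x² + y² − 2·x·y·cos Z = 86.815, so z ≈ 9.3175.
Area = ½·x·y·sin Z ≈ 38.602.
Semiperimeter s = (19.42+11.69+9.3175)/2 = 20.214.
Inradius = area/s = 38.602/20.214 ≈ 1.9097.

1.91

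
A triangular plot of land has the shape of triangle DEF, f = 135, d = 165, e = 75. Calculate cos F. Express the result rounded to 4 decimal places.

cos F ≈ 0.5909

By the law of cosines, cos F = (d² + e² − f²) / (2·d·e) ≈ 0.59091, so ∠F ≈ 53.78°.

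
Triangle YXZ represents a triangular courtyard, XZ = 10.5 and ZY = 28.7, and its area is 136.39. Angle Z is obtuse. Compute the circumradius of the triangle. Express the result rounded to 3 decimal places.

From area = ½·XZ·ZY·sin Z, we get sin Z = 2·area/(XZ·ZY) ≈ 0.90519.
Taking the obtuse solution, ∠Z ≈ 115.15°.
Law of cosines then gives YX ≈ 34.498.
Circumradius = YX/(2 sin Z) ≈ 19.055.

R ≈ 19.055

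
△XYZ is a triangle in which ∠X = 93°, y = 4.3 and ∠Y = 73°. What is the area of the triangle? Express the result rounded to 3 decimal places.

The third angle is ∠Z = 180° − ∠X − ∠Y = 14.00°.
Law of sines: x = y·sin X/sin Y ≈ 4.4903.
Law of sines: z = y·sin Z/sin Y ≈ 1.0878.
Area = ½·y·x·sin Z ≈ 2.3356.

area ≈ 2.336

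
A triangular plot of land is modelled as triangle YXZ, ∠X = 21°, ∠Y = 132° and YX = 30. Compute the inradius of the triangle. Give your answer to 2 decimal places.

The third angle is ∠Z = 180° − ∠Y − ∠X = 27.00°.
Law of sines: XZ = YX·sin Y/sin Z ≈ 49.108.
Law of sines: ZY = YX·sin X/sin Z ≈ 23.681.
Area = ½·YX·XZ·sin X ≈ 263.98.
Semiperimeter s = (49.108+23.681+30)/2 = 51.394.
Inradius = area/s = 263.98/51.394 ≈ 5.1363.

5.14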